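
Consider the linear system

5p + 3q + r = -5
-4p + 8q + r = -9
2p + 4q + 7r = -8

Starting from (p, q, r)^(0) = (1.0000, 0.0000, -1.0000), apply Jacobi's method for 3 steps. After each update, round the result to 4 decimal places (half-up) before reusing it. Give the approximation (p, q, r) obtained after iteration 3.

(-0.0664, -1.2536, -0.2551)

Iteration 1:
  p = (-5 - (3)·0.0000 - (1)·-1.0000) / (5) = -0.8000
  q = (-9 - (-4)·1.0000 - (1)·-1.0000) / (8) = -0.5000
  r = (-8 - (2)·1.0000 - (4)·0.0000) / (7) = -1.4286
Iteration 2:
  p = (-5 - (3)·-0.5000 - (1)·-1.4286) / (5) = -0.4143
  q = (-9 - (-4)·-0.8000 - (1)·-1.4286) / (8) = -1.3464
  r = (-8 - (2)·-0.8000 - (4)·-0.5000) / (7) = -0.6286
Iteration 3:
  p = (-5 - (3)·-1.3464 - (1)·-0.6286) / (5) = -0.0664
  q = (-9 - (-4)·-0.4143 - (1)·-0.6286) / (8) = -1.2536
  r = (-8 - (2)·-0.4143 - (4)·-1.3464) / (7) = -0.2551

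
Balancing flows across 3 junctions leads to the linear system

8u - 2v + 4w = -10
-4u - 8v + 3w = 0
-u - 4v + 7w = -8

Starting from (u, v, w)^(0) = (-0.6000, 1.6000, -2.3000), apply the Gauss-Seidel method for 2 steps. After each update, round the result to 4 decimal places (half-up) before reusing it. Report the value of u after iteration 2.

Iteration 1:
  u = (-10 - (-2)·1.6000 - (4)·-2.3000) / (8) = 0.3000
  v = (0 - (-4)·0.3000 - (3)·-2.3000) / (-8) = -1.0125
  w = (-8 - (-1)·0.3000 - (-4)·-1.0125) / (7) = -1.6786
Iteration 2:
  u = (-10 - (-2)·-1.0125 - (4)·-1.6786) / (8) = -0.6638
  v = (0 - (-4)·-0.6638 - (3)·-1.6786) / (-8) = -0.2976
  w = (-8 - (-1)·-0.6638 - (-4)·-0.2976) / (7) = -1.4077

-0.6638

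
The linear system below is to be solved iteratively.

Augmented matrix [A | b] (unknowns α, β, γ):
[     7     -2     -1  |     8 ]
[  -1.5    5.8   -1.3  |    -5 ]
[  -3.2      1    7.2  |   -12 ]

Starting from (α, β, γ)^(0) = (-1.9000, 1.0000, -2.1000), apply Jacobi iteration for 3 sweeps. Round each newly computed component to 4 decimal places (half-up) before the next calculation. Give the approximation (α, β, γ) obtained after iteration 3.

Iteration 1:
  α = (8 - (-2)·1.0000 - (-1)·-2.1000) / (7) = 1.1286
  β = (-5 - (-1.5)·-1.9000 - (-1.3)·-2.1000) / (5.8) = -1.8241
  γ = (-12 - (-3.2)·-1.9000 - (1)·1.0000) / (7.2) = -2.6500
Iteration 2:
  α = (8 - (-2)·-1.8241 - (-1)·-2.6500) / (7) = 0.2431
  β = (-5 - (-1.5)·1.1286 - (-1.3)·-2.6500) / (5.8) = -1.1642
  γ = (-12 - (-3.2)·1.1286 - (1)·-1.8241) / (7.2) = -0.9117
Iteration 3:
  α = (8 - (-2)·-1.1642 - (-1)·-0.9117) / (7) = 0.6800
  β = (-5 - (-1.5)·0.2431 - (-1.3)·-0.9117) / (5.8) = -1.0035
  γ = (-12 - (-3.2)·0.2431 - (1)·-1.1642) / (7.2) = -1.3969

(0.6800, -1.0035, -1.3969)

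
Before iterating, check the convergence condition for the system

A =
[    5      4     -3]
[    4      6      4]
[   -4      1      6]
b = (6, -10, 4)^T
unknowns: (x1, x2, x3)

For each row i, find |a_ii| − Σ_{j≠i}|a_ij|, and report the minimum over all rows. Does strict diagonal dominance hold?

row 1: |5| − (4+3) = -2
row 2: |6| − (4+4) = -2
row 3: |6| − (4+1) = 1
minimum over rows = -2 → not strictly diagonally dominant

-2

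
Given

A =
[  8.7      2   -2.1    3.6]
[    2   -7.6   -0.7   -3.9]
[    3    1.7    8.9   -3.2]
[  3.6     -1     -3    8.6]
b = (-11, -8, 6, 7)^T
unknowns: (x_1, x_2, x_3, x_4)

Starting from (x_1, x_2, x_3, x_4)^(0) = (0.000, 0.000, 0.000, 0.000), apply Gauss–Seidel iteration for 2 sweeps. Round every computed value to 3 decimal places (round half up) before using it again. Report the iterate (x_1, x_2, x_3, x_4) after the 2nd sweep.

Iteration 1:
  x_1 = (-11 - (2)·0.000 - (-2.1)·0.000 - (3.6)·0.000) / (8.7) = -1.264
  x_2 = (-8 - (2)·-1.264 - (-0.7)·0.000 - (-3.9)·0.000) / (-7.6) = 0.720
  x_3 = (6 - (3)·-1.264 - (1.7)·0.720 - (-3.2)·0.000) / (8.9) = 0.963
  x_4 = (7 - (3.6)·-1.264 - (-1)·0.720 - (-3)·0.963) / (8.6) = 1.763
Iteration 2:
  x_1 = (-11 - (2)·0.720 - (-2.1)·0.963 - (3.6)·1.763) / (8.7) = -1.927
  x_2 = (-8 - (2)·-1.927 - (-0.7)·0.963 - (-3.9)·1.763) / (-7.6) = -0.448
  x_3 = (6 - (3)·-1.927 - (1.7)·-0.448 - (-3.2)·1.763) / (8.9) = 2.043
  x_4 = (7 - (3.6)·-1.927 - (-1)·-0.448 - (-3)·2.043) / (8.6) = 2.281

(-1.927, -0.448, 2.043, 2.281)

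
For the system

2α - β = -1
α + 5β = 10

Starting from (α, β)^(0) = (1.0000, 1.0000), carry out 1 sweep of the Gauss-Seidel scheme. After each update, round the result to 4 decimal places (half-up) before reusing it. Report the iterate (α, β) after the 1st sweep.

(0.0000, 2.0000)

Iteration 1:
  α = (-1 - (-1)·1.0000) / (2) = 0.0000
  β = (10 - (1)·0.0000) / (5) = 2.0000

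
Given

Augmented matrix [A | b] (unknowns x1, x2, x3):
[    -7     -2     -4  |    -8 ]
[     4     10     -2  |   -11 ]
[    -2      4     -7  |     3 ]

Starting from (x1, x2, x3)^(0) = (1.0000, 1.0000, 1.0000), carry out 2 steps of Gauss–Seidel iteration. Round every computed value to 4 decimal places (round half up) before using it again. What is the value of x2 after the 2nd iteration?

Iteration 1:
  x1 = (-8 - (-2)·1.0000 - (-4)·1.0000) / (-7) = 0.2857
  x2 = (-11 - (4)·0.2857 - (-2)·1.0000) / (10) = -1.0143
  x3 = (3 - (-2)·0.2857 - (4)·-1.0143) / (-7) = -1.0898
Iteration 2:
  x1 = (-8 - (-2)·-1.0143 - (-4)·-1.0898) / (-7) = 2.0554
  x2 = (-11 - (4)·2.0554 - (-2)·-1.0898) / (10) = -2.1401
  x3 = (3 - (-2)·2.0554 - (4)·-2.1401) / (-7) = -2.2387

-2.1401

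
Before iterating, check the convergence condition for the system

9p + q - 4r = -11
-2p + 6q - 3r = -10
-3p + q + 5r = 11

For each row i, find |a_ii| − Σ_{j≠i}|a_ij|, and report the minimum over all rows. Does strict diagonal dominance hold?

row 1: |9| − (1+4) = 4
row 2: |6| − (2+3) = 1
row 3: |5| − (3+1) = 1
minimum over rows = 1 → strictly diagonally dominant (convergence guaranteed)

1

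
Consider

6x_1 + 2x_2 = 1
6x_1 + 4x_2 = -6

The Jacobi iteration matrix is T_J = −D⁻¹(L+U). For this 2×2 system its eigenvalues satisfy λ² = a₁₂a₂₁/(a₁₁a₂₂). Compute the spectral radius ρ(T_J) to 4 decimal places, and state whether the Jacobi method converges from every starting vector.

0.7071

a₁₂a₂₁/(a₁₁a₂₂) = (2)·(6) / ((6)·(4)) = 0.500000
ρ = √|0.500000| = √0.500000 = 0.7071
ρ < 1, so Jacobi converges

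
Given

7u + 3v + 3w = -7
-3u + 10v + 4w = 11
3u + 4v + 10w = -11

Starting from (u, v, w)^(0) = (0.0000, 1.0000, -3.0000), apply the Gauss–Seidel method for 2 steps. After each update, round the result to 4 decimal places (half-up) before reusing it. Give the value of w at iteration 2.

-1.3801

Iteration 1:
  u = (-7 - (3)·1.0000 - (3)·-3.0000) / (7) = -0.1429
  v = (11 - (-3)·-0.1429 - (4)·-3.0000) / (10) = 2.2571
  w = (-11 - (3)·-0.1429 - (4)·2.2571) / (10) = -1.9600
Iteration 2:
  u = (-7 - (3)·2.2571 - (3)·-1.9600) / (7) = -1.1273
  v = (11 - (-3)·-1.1273 - (4)·-1.9600) / (10) = 1.5458
  w = (-11 - (3)·-1.1273 - (4)·1.5458) / (10) = -1.3801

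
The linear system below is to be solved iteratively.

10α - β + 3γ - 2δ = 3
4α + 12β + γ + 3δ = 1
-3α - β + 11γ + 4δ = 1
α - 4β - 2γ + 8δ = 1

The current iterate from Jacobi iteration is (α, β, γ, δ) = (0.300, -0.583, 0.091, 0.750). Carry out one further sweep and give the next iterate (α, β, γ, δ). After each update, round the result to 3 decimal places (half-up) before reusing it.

One sweep:
  α = (3 - (-1)·-0.583 - (3)·0.091 - (-2)·0.750) / (10) = 0.364
  β = (1 - (4)·0.300 - (1)·0.091 - (3)·0.750) / (12) = -0.212
  γ = (1 - (-3)·0.300 - (-1)·-0.583 - (4)·0.750) / (11) = -0.153
  δ = (1 - (1)·0.300 - (-4)·-0.583 - (-2)·0.091) / (8) = -0.181

(0.364, -0.212, -0.153, -0.181)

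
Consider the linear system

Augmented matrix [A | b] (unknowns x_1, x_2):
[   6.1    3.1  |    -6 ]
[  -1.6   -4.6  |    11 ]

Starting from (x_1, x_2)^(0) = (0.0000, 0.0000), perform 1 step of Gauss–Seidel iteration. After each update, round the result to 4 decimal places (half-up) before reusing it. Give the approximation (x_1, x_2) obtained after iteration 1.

Iteration 1:
  x_1 = (-6 - (3.1)·0.0000) / (6.1) = -0.9836
  x_2 = (11 - (-1.6)·-0.9836) / (-4.6) = -2.0492

(-0.9836, -2.0492)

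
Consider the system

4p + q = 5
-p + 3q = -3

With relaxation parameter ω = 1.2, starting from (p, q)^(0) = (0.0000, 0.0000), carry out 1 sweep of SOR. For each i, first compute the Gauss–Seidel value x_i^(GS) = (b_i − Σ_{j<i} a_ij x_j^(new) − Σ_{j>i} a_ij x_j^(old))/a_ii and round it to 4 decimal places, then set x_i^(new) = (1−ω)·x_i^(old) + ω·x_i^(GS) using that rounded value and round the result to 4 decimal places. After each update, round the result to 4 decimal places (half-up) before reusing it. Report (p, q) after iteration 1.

Iteration 1:
  p: GS value = (5 - (1)·0.0000) / (4) = 1.2500;  p ← (1−ω)·0.0000 + ω·1.2500 = 1.5000
  q: GS value = (-3 - (-1)·1.5000) / (3) = -0.5000;  q ← (1−ω)·0.0000 + ω·-0.5000 = -0.6000

(1.5000, -0.6000)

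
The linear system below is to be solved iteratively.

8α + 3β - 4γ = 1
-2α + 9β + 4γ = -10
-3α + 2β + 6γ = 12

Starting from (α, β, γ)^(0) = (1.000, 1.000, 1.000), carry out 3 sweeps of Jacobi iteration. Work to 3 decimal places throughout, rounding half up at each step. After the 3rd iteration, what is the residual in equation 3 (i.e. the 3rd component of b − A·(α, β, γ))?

Iteration 1:
  α = (1 - (3)·1.000 - (-4)·1.000) / (8) = 0.250
  β = (-10 - (-2)·1.000 - (4)·1.000) / (9) = -1.333
  γ = (12 - (-3)·1.000 - (2)·1.000) / (6) = 2.167
Iteration 2:
  α = (1 - (3)·-1.333 - (-4)·2.167) / (8) = 1.708
  β = (-10 - (-2)·0.250 - (4)·2.167) / (9) = -2.019
  γ = (12 - (-3)·0.250 - (2)·-1.333) / (6) = 2.569
Iteration 3:
  α = (1 - (3)·-2.019 - (-4)·2.569) / (8) = 2.167
  β = (-10 - (-2)·1.708 - (4)·2.569) / (9) = -1.873
  γ = (12 - (-3)·1.708 - (2)·-2.019) / (6) = 3.527
Residual b − A·x = (3.391, -2.917, 1.085)

1.085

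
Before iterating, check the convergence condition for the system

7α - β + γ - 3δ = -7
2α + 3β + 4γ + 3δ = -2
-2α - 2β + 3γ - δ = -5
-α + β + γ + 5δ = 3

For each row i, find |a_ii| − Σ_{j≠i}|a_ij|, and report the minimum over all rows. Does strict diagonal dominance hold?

row 1: |7| − (1+1+3) = 2
row 2: |3| − (2+4+3) = -6
row 3: |3| − (2+2+1) = -2
row 4: |5| − (1+1+1) = 2
minimum over rows = -6 → not strictly diagonally dominant

-6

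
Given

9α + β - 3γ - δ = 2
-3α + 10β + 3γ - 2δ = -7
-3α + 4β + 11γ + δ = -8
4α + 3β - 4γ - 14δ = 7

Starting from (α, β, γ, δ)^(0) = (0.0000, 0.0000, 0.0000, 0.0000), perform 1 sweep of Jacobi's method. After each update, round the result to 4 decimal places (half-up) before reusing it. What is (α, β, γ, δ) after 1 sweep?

Iteration 1:
  α = (2 - (1)·0.0000 - (-3)·0.0000 - (-1)·0.0000) / (9) = 0.2222
  β = (-7 - (-3)·0.0000 - (3)·0.0000 - (-2)·0.0000) / (10) = -0.7000
  γ = (-8 - (-3)·0.0000 - (4)·0.0000 - (1)·0.0000) / (11) = -0.7273
  δ = (7 - (4)·0.0000 - (3)·0.0000 - (-4)·0.0000) / (-14) = -0.5000

(0.2222, -0.7000, -0.7273, -0.5000)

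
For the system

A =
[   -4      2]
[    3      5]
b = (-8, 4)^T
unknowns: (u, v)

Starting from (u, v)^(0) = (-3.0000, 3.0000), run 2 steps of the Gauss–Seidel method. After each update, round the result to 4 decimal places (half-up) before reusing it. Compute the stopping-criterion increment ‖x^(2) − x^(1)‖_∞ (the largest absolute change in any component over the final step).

Iteration 1:
  u = (-8 - (2)·3.0000) / (-4) = 3.5000
  v = (4 - (3)·3.5000) / (5) = -1.3000
Iteration 2:
  u = (-8 - (2)·-1.3000) / (-4) = 1.3500
  v = (4 - (3)·1.3500) / (5) = -0.0100
Change: (-2.1500, 1.2900) → max |·| = 2.1500

2.1500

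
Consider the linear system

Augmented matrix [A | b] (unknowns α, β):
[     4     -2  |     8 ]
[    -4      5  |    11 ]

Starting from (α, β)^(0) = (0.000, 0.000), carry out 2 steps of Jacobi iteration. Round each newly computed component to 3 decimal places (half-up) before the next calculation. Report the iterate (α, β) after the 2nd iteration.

Iteration 1:
  α = (8 - (-2)·0.000) / (4) = 2.000
  β = (11 - (-4)·0.000) / (5) = 2.200
Iteration 2:
  α = (8 - (-2)·2.200) / (4) = 3.100
  β = (11 - (-4)·2.000) / (5) = 3.800

(3.100, 3.800)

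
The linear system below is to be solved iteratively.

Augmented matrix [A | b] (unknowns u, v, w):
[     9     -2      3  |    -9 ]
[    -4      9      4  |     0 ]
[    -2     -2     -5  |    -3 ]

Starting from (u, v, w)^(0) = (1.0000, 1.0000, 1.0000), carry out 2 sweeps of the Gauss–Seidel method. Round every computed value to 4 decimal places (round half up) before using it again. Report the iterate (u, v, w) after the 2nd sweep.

(-1.6818, -1.3785, 1.8241)

Iteration 1:
  u = (-9 - (-2)·1.0000 - (3)·1.0000) / (9) = -1.1111
  v = (0 - (-4)·-1.1111 - (4)·1.0000) / (9) = -0.9383
  w = (-3 - (-2)·-1.1111 - (-2)·-0.9383) / (-5) = 1.4198
Iteration 2:
  u = (-9 - (-2)·-0.9383 - (3)·1.4198) / (9) = -1.6818
  v = (0 - (-4)·-1.6818 - (4)·1.4198) / (9) = -1.3785
  w = (-3 - (-2)·-1.6818 - (-2)·-1.3785) / (-5) = 1.8241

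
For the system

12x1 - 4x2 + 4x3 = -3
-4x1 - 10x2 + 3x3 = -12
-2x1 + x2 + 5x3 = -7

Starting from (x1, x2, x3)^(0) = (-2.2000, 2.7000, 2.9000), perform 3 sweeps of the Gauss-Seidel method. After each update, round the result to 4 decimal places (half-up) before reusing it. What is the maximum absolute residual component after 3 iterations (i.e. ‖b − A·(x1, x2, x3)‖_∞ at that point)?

4.9820

Iteration 1:
  x1 = (-3 - (-4)·2.7000 - (4)·2.9000) / (12) = -0.3167
  x2 = (-12 - (-4)·-0.3167 - (3)·2.9000) / (-10) = 2.1967
  x3 = (-7 - (-2)·-0.3167 - (1)·2.1967) / (5) = -1.9660
Iteration 2:
  x1 = (-3 - (-4)·2.1967 - (4)·-1.9660) / (12) = 1.1376
  x2 = (-12 - (-4)·1.1376 - (3)·-1.9660) / (-10) = 0.1552
  x3 = (-7 - (-2)·1.1376 - (1)·0.1552) / (5) = -0.9760
Iteration 3:
  x1 = (-3 - (-4)·0.1552 - (4)·-0.9760) / (12) = 0.1271
  x2 = (-12 - (-4)·0.1271 - (3)·-0.9760) / (-10) = 0.8564
  x3 = (-7 - (-2)·0.1271 - (1)·0.8564) / (5) = -1.5204
Residual b − A·x = (4.9820, 1.6336, -0.0002); ∞-norm = 4.9820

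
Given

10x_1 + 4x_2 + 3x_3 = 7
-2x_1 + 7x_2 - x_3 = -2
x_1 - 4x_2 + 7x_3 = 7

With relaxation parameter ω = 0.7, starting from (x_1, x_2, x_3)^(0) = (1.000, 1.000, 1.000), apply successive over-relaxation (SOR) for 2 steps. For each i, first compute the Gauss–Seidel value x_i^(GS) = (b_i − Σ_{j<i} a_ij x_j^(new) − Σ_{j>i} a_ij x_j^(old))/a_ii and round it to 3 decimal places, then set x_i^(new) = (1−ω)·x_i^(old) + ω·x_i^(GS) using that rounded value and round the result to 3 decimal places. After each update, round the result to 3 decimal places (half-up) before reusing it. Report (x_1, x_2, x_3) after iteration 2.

Iteration 1:
  x_1: GS value = (7 - (4)·1.000 - (3)·1.000) / (10) = 0.000;  x_1 ← (1−ω)·1.000 + ω·0.000 = 0.300
  x_2: GS value = (-2 - (-2)·0.300 - (-1)·1.000) / (7) = -0.057;  x_2 ← (1−ω)·1.000 + ω·-0.057 = 0.260
  x_3: GS value = (7 - (1)·0.300 - (-4)·0.260) / (7) = 1.106;  x_3 ← (1−ω)·1.000 + ω·1.106 = 1.074
Iteration 2:
  x_1: GS value = (7 - (4)·0.260 - (3)·1.074) / (10) = 0.274;  x_1 ← (1−ω)·0.300 + ω·0.274 = 0.282
  x_2: GS value = (-2 - (-2)·0.282 - (-1)·1.074) / (7) = -0.052;  x_2 ← (1−ω)·0.260 + ω·-0.052 = 0.042
  x_3: GS value = (7 - (1)·0.282 - (-4)·0.042) / (7) = 0.984;  x_3 ← (1−ω)·1.074 + ω·0.984 = 1.011

(0.282, 0.042, 1.011)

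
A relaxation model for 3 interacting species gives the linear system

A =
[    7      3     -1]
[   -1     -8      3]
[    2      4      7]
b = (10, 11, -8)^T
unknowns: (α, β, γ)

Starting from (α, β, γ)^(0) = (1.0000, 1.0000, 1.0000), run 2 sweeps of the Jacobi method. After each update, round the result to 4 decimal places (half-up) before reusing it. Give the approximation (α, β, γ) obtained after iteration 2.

Iteration 1:
  α = (10 - (3)·1.0000 - (-1)·1.0000) / (7) = 1.1429
  β = (11 - (-1)·1.0000 - (3)·1.0000) / (-8) = -1.1250
  γ = (-8 - (2)·1.0000 - (4)·1.0000) / (7) = -2.0000
Iteration 2:
  α = (10 - (3)·-1.1250 - (-1)·-2.0000) / (7) = 1.6250
  β = (11 - (-1)·1.1429 - (3)·-2.0000) / (-8) = -2.2679
  γ = (-8 - (2)·1.1429 - (4)·-1.1250) / (7) = -0.8265

(1.6250, -2.2679, -0.8265)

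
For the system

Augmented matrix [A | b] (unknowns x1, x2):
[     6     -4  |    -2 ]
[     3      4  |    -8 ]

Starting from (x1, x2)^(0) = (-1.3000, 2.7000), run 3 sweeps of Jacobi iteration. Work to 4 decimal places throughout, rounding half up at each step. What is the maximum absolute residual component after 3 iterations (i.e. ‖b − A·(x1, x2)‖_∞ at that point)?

7.4500

Iteration 1:
  x1 = (-2 - (-4)·2.7000) / (6) = 1.4667
  x2 = (-8 - (3)·-1.3000) / (4) = -1.0250
Iteration 2:
  x1 = (-2 - (-4)·-1.0250) / (6) = -1.0167
  x2 = (-8 - (3)·1.4667) / (4) = -3.1000
Iteration 3:
  x1 = (-2 - (-4)·-3.1000) / (6) = -2.4000
  x2 = (-8 - (3)·-1.0167) / (4) = -1.2375
Residual b − A·x = (7.4500, 4.1500); ∞-norm = 7.4500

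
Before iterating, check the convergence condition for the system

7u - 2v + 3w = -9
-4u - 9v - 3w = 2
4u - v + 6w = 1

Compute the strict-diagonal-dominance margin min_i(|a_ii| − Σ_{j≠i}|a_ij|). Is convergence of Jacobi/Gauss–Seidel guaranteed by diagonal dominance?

1

row 1: |7| − (2+3) = 2
row 2: |-9| − (4+3) = 2
row 3: |6| − (4+1) = 1
minimum over rows = 1 → strictly diagonally dominant (convergence guaranteed)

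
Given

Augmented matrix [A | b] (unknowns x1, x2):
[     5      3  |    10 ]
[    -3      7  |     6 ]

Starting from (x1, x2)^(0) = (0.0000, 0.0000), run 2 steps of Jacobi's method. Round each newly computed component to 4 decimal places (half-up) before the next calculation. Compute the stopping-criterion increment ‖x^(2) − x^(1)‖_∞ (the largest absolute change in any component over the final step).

0.8572

Iteration 1:
  x1 = (10 - (3)·0.0000) / (5) = 2.0000
  x2 = (6 - (-3)·0.0000) / (7) = 0.8571
Iteration 2:
  x1 = (10 - (3)·0.8571) / (5) = 1.4857
  x2 = (6 - (-3)·2.0000) / (7) = 1.7143
Change: (-0.5143, 0.8572) → max |·| = 0.8572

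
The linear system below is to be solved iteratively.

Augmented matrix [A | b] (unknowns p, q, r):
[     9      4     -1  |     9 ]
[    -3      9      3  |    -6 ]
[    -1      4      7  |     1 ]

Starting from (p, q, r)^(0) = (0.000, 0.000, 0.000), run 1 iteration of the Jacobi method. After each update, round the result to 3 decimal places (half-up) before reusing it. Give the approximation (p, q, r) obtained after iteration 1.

(1.000, -0.667, 0.143)

Iteration 1:
  p = (9 - (4)·0.000 - (-1)·0.000) / (9) = 1.000
  q = (-6 - (-3)·0.000 - (3)·0.000) / (9) = -0.667
  r = (1 - (-1)·0.000 - (4)·0.000) / (7) = 0.143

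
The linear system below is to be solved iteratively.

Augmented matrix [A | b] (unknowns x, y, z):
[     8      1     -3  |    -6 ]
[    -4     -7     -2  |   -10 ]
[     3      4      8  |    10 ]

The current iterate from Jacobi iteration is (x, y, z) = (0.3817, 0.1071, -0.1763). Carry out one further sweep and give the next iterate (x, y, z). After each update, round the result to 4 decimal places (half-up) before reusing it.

One sweep:
  x = (-6 - (1)·0.1071 - (-3)·-0.1763) / (8) = -0.8295
  y = (-10 - (-4)·0.3817 - (-2)·-0.1763) / (-7) = 1.2608
  z = (10 - (3)·0.3817 - (4)·0.1071) / (8) = 1.0533

(-0.8295, 1.2608, 1.0533)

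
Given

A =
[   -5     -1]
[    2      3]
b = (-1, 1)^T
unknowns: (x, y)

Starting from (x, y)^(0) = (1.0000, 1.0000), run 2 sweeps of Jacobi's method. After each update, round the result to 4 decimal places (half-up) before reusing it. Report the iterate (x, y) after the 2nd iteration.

Iteration 1:
  x = (-1 - (-1)·1.0000) / (-5) = 0.0000
  y = (1 - (2)·1.0000) / (3) = -0.3333
Iteration 2:
  x = (-1 - (-1)·-0.3333) / (-5) = 0.2667
  y = (1 - (2)·0.0000) / (3) = 0.3333

(0.2667, 0.3333)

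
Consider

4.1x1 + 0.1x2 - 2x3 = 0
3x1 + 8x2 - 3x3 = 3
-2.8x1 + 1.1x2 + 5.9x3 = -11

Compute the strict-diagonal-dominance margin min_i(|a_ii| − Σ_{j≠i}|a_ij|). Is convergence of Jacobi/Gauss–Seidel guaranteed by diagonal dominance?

row 1: |4.1| − (0.1+2) = 2
row 2: |8| − (3+3) = 2
row 3: |5.9| − (2.8+1.1) = 2
minimum over rows = 2 → strictly diagonally dominant (convergence guaranteed)

2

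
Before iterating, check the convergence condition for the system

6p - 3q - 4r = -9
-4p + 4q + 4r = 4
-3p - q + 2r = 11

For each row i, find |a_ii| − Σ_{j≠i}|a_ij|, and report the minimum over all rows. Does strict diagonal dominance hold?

row 1: |6| − (3+4) = -1
row 2: |4| − (4+4) = -4
row 3: |2| − (3+1) = -2
minimum over rows = -4 → not strictly diagonally dominant

-4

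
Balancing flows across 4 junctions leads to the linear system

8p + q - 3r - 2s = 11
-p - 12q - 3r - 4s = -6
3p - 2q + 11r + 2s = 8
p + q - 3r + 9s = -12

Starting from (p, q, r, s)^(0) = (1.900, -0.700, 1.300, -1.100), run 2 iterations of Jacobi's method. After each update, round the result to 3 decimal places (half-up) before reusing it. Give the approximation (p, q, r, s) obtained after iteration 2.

Iteration 1:
  p = (11 - (1)·-0.700 - (-3)·1.300 - (-2)·-1.100) / (8) = 1.675
  q = (-6 - (-1)·1.900 - (-3)·1.300 - (-4)·-1.100) / (-12) = 0.383
  r = (8 - (3)·1.900 - (-2)·-0.700 - (2)·-1.100) / (11) = 0.282
  s = (-12 - (1)·1.900 - (1)·-0.700 - (-3)·1.300) / (9) = -1.033
Iteration 2:
  p = (11 - (1)·0.383 - (-3)·0.282 - (-2)·-1.033) / (8) = 1.175
  q = (-6 - (-1)·1.675 - (-3)·0.282 - (-4)·-1.033) / (-12) = 0.634
  r = (8 - (3)·1.675 - (-2)·0.383 - (2)·-1.033) / (11) = 0.528
  s = (-12 - (1)·1.675 - (1)·0.383 - (-3)·0.282) / (9) = -1.468

(1.175, 0.634, 0.528, -1.468)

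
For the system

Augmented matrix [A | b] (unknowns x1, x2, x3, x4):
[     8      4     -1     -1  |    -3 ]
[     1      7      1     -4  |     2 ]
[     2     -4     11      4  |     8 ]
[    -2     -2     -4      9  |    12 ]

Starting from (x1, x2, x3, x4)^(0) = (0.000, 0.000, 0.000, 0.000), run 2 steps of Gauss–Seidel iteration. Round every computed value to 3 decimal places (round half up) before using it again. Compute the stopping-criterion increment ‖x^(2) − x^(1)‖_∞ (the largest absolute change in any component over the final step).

0.837

Iteration 1:
  x1 = (-3 - (4)·0.000 - (-1)·0.000 - (-1)·0.000) / (8) = -0.375
  x2 = (2 - (1)·-0.375 - (1)·0.000 - (-4)·0.000) / (7) = 0.339
  x3 = (8 - (2)·-0.375 - (-4)·0.339 - (4)·0.000) / (11) = 0.919
  x4 = (12 - (-2)·-0.375 - (-2)·0.339 - (-4)·0.919) / (9) = 1.734
Iteration 2:
  x1 = (-3 - (4)·0.339 - (-1)·0.919 - (-1)·1.734) / (8) = -0.213
  x2 = (2 - (1)·-0.213 - (1)·0.919 - (-4)·1.734) / (7) = 1.176
  x3 = (8 - (2)·-0.213 - (-4)·1.176 - (4)·1.734) / (11) = 0.563
  x4 = (12 - (-2)·-0.213 - (-2)·1.176 - (-4)·0.563) / (9) = 1.798
Change: (0.162, 0.837, -0.356, 0.064) → max |·| = 0.837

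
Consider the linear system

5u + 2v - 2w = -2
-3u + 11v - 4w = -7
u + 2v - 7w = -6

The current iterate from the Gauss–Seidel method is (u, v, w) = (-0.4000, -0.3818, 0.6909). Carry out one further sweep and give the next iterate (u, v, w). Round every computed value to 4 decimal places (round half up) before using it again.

(0.0291, -0.3772, 0.7535)

One sweep:
  u = (-2 - (2)·-0.3818 - (-2)·0.6909) / (5) = 0.0291
  v = (-7 - (-3)·0.0291 - (-4)·0.6909) / (11) = -0.3772
  w = (-6 - (1)·0.0291 - (2)·-0.3772) / (-7) = 0.7535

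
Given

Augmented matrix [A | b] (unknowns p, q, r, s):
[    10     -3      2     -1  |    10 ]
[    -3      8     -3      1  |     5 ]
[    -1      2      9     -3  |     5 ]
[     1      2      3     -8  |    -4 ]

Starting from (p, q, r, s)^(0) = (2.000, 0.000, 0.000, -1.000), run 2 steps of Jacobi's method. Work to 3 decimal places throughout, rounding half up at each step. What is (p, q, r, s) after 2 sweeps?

(1.436, 1.035, 0.572, 1.154)

Iteration 1:
  p = (10 - (-3)·0.000 - (2)·0.000 - (-1)·-1.000) / (10) = 0.900
  q = (5 - (-3)·2.000 - (-3)·0.000 - (1)·-1.000) / (8) = 1.500
  r = (5 - (-1)·2.000 - (2)·0.000 - (-3)·-1.000) / (9) = 0.444
  s = (-4 - (1)·2.000 - (2)·0.000 - (3)·0.000) / (-8) = 0.750
Iteration 2:
  p = (10 - (-3)·1.500 - (2)·0.444 - (-1)·0.750) / (10) = 1.436
  q = (5 - (-3)·0.900 - (-3)·0.444 - (1)·0.750) / (8) = 1.035
  r = (5 - (-1)·0.900 - (2)·1.500 - (-3)·0.750) / (9) = 0.572
  s = (-4 - (1)·0.900 - (2)·1.500 - (3)·0.444) / (-8) = 1.154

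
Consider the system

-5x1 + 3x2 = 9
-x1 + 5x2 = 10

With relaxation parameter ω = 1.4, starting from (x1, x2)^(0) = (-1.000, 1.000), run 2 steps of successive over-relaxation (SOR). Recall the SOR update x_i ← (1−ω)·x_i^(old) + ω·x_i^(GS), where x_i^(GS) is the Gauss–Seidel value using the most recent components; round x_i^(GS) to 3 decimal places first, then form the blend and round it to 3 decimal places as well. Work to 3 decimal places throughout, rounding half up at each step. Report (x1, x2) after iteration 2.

Iteration 1:
  x1: GS value = (9 - (3)·1.000) / (-5) = -1.200;  x1 ← (1−ω)·-1.000 + ω·-1.200 = -1.280
  x2: GS value = (10 - (-1)·-1.280) / (5) = 1.744;  x2 ← (1−ω)·1.000 + ω·1.744 = 2.042
Iteration 2:
  x1: GS value = (9 - (3)·2.042) / (-5) = -0.575;  x1 ← (1−ω)·-1.280 + ω·-0.575 = -0.293
  x2: GS value = (10 - (-1)·-0.293) / (5) = 1.941;  x2 ← (1−ω)·2.042 + ω·1.941 = 1.901

(-0.293, 1.901)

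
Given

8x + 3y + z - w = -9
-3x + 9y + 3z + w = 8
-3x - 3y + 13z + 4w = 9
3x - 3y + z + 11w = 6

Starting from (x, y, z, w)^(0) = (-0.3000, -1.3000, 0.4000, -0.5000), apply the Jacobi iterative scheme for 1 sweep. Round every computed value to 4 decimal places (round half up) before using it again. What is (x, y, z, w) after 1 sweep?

Iteration 1:
  x = (-9 - (3)·-1.3000 - (1)·0.4000 - (-1)·-0.5000) / (8) = -0.7500
  y = (8 - (-3)·-0.3000 - (3)·0.4000 - (1)·-0.5000) / (9) = 0.7111
  z = (9 - (-3)·-0.3000 - (-3)·-1.3000 - (4)·-0.5000) / (13) = 0.4769
  w = (6 - (3)·-0.3000 - (-3)·-1.3000 - (1)·0.4000) / (11) = 0.2364

(-0.7500, 0.7111, 0.4769, 0.2364)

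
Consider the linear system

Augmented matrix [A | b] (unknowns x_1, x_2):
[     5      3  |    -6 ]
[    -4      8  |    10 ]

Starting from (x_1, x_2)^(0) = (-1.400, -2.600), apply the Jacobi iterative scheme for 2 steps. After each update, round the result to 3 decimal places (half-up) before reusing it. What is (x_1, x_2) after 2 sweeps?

(-1.530, 1.430)

Iteration 1:
  x_1 = (-6 - (3)·-2.600) / (5) = 0.360
  x_2 = (10 - (-4)·-1.400) / (8) = 0.550
Iteration 2:
  x_1 = (-6 - (3)·0.550) / (5) = -1.530
  x_2 = (10 - (-4)·0.360) / (8) = 1.430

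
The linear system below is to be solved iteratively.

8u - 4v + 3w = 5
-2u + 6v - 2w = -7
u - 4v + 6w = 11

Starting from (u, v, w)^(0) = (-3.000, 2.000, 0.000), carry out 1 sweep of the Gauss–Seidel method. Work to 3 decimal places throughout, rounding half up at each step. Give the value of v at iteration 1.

-0.625

Iteration 1:
  u = (5 - (-4)·2.000 - (3)·0.000) / (8) = 1.625
  v = (-7 - (-2)·1.625 - (-2)·0.000) / (6) = -0.625
  w = (11 - (1)·1.625 - (-4)·-0.625) / (6) = 1.146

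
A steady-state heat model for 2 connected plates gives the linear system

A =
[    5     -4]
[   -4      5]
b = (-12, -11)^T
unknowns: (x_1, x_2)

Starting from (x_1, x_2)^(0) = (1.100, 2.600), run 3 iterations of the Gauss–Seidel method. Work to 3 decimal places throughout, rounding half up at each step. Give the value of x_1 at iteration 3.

Iteration 1:
  x_1 = (-12 - (-4)·2.600) / (5) = -0.320
  x_2 = (-11 - (-4)·-0.320) / (5) = -2.456
Iteration 2:
  x_1 = (-12 - (-4)·-2.456) / (5) = -4.365
  x_2 = (-11 - (-4)·-4.365) / (5) = -5.692
Iteration 3:
  x_1 = (-12 - (-4)·-5.692) / (5) = -6.954
  x_2 = (-11 - (-4)·-6.954) / (5) = -7.763

-6.954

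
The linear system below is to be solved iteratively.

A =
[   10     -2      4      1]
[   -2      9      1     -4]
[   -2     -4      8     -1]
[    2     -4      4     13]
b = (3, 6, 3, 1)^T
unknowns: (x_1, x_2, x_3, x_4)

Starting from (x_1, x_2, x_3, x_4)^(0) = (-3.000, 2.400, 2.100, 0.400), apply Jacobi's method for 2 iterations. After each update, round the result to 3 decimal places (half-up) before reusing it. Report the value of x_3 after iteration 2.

0.401

Iteration 1:
  x_1 = (3 - (-2)·2.400 - (4)·2.100 - (1)·0.400) / (10) = -0.100
  x_2 = (6 - (-2)·-3.000 - (1)·2.100 - (-4)·0.400) / (9) = -0.056
  x_3 = (3 - (-2)·-3.000 - (-4)·2.400 - (-1)·0.400) / (8) = 0.875
  x_4 = (1 - (2)·-3.000 - (-4)·2.400 - (4)·2.100) / (13) = 0.631
Iteration 2:
  x_1 = (3 - (-2)·-0.056 - (4)·0.875 - (1)·0.631) / (10) = -0.124
  x_2 = (6 - (-2)·-0.100 - (1)·0.875 - (-4)·0.631) / (9) = 0.828
  x_3 = (3 - (-2)·-0.100 - (-4)·-0.056 - (-1)·0.631) / (8) = 0.401
  x_4 = (1 - (2)·-0.100 - (-4)·-0.056 - (4)·0.875) / (13) = -0.194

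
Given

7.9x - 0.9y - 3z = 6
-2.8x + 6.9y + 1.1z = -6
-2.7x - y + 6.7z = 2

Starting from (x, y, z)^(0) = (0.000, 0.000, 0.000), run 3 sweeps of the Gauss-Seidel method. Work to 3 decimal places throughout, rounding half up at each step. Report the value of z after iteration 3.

Iteration 1:
  x = (6 - (-0.9)·0.000 - (-3)·0.000) / (7.9) = 0.759
  y = (-6 - (-2.8)·0.759 - (1.1)·0.000) / (6.9) = -0.562
  z = (2 - (-2.7)·0.759 - (-1)·-0.562) / (6.7) = 0.520
Iteration 2:
  x = (6 - (-0.9)·-0.562 - (-3)·0.520) / (7.9) = 0.893
  y = (-6 - (-2.8)·0.893 - (1.1)·0.520) / (6.9) = -0.590
  z = (2 - (-2.7)·0.893 - (-1)·-0.590) / (6.7) = 0.570
Iteration 3:
  x = (6 - (-0.9)·-0.590 - (-3)·0.570) / (7.9) = 0.909
  y = (-6 - (-2.8)·0.909 - (1.1)·0.570) / (6.9) = -0.592
  z = (2 - (-2.7)·0.909 - (-1)·-0.592) / (6.7) = 0.576

0.576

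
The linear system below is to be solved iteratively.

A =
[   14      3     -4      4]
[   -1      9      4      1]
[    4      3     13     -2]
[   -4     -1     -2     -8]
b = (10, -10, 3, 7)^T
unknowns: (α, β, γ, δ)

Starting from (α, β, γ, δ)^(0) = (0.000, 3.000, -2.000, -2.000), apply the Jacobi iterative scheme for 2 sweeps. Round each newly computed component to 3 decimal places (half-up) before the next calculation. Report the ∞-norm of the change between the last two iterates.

Iteration 1:
  α = (10 - (3)·3.000 - (-4)·-2.000 - (4)·-2.000) / (14) = 0.071
  β = (-10 - (-1)·0.000 - (4)·-2.000 - (1)·-2.000) / (9) = 0.000
  γ = (3 - (4)·0.000 - (3)·3.000 - (-2)·-2.000) / (13) = -0.769
  δ = (7 - (-4)·0.000 - (-1)·3.000 - (-2)·-2.000) / (-8) = -0.750
Iteration 2:
  α = (10 - (3)·0.000 - (-4)·-0.769 - (4)·-0.750) / (14) = 0.709
  β = (-10 - (-1)·0.071 - (4)·-0.769 - (1)·-0.750) / (9) = -0.678
  γ = (3 - (4)·0.071 - (3)·0.000 - (-2)·-0.750) / (13) = 0.094
  δ = (7 - (-4)·0.071 - (-1)·0.000 - (-2)·-0.769) / (-8) = -0.718
Change: (0.638, -0.678, 0.863, 0.032) → max |·| = 0.863

0.863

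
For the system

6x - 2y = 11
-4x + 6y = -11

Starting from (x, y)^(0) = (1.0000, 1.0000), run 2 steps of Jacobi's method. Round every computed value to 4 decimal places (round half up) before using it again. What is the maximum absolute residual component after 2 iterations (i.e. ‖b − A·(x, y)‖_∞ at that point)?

2.8890

Iteration 1:
  x = (11 - (-2)·1.0000) / (6) = 2.1667
  y = (-11 - (-4)·1.0000) / (6) = -1.1667
Iteration 2:
  x = (11 - (-2)·-1.1667) / (6) = 1.4444
  y = (-11 - (-4)·2.1667) / (6) = -0.3889
Residual b − A·x = (1.5558, -2.8890); ∞-norm = 2.8890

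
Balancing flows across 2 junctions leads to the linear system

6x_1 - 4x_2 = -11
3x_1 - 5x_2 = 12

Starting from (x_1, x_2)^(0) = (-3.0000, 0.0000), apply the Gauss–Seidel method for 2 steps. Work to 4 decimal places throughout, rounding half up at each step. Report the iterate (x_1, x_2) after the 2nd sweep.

Iteration 1:
  x_1 = (-11 - (-4)·0.0000) / (6) = -1.8333
  x_2 = (12 - (3)·-1.8333) / (-5) = -3.5000
Iteration 2:
  x_1 = (-11 - (-4)·-3.5000) / (6) = -4.1667
  x_2 = (12 - (3)·-4.1667) / (-5) = -4.9000

(-4.1667, -4.9000)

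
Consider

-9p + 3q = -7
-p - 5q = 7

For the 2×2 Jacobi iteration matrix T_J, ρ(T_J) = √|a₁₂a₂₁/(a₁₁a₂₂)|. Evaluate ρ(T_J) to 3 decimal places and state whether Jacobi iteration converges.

a₁₂a₂₁/(a₁₁a₂₂) = (3)·(-1) / ((-9)·(-5)) = -0.066667
ρ = √|-0.066667| = √0.066667 = 0.258
ρ < 1, so Jacobi converges

0.258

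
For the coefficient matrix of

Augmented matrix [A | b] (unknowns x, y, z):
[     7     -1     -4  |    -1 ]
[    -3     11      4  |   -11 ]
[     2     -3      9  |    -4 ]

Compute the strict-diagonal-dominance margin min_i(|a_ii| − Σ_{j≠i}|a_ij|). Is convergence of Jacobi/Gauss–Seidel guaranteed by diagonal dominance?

2

row 1: |7| − (1+4) = 2
row 2: |11| − (3+4) = 4
row 3: |9| − (2+3) = 4
minimum over rows = 2 → strictly diagonally dominant (convergence guaranteed)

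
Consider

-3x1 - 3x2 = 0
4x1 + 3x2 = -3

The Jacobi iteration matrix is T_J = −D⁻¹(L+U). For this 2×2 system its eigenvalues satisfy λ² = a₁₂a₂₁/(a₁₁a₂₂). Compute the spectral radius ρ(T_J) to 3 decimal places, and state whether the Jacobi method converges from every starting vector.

1.155

a₁₂a₂₁/(a₁₁a₂₂) = (-3)·(4) / ((-3)·(3)) = 1.333333
ρ = √|1.333333| = √1.333333 = 1.155
ρ > 1, so Jacobi diverges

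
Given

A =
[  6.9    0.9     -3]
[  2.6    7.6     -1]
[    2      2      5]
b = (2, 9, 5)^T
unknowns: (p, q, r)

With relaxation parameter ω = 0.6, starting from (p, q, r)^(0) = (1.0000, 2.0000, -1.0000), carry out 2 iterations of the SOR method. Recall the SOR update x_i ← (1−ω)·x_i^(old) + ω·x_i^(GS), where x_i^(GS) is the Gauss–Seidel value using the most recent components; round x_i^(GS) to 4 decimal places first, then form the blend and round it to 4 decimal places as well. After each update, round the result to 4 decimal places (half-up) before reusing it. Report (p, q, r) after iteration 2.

(0.0817, 1.2398, 0.2135)

Iteration 1:
  p: GS value = (2 - (0.9)·2.0000 - (-3)·-1.0000) / (6.9) = -0.4058;  p ← (1−ω)·1.0000 + ω·-0.4058 = 0.1565
  q: GS value = (9 - (2.6)·0.1565 - (-1)·-1.0000) / (7.6) = 0.9991;  q ← (1−ω)·2.0000 + ω·0.9991 = 1.3995
  r: GS value = (5 - (2)·0.1565 - (2)·1.3995) / (5) = 0.3776;  r ← (1−ω)·-1.0000 + ω·0.3776 = -0.1734
Iteration 2:
  p: GS value = (2 - (0.9)·1.3995 - (-3)·-0.1734) / (6.9) = 0.0319;  p ← (1−ω)·0.1565 + ω·0.0319 = 0.0817
  q: GS value = (9 - (2.6)·0.0817 - (-1)·-0.1734) / (7.6) = 1.1334;  q ← (1−ω)·1.3995 + ω·1.1334 = 1.2398
  r: GS value = (5 - (2)·0.0817 - (2)·1.2398) / (5) = 0.4714;  r ← (1−ω)·-0.1734 + ω·0.4714 = 0.2135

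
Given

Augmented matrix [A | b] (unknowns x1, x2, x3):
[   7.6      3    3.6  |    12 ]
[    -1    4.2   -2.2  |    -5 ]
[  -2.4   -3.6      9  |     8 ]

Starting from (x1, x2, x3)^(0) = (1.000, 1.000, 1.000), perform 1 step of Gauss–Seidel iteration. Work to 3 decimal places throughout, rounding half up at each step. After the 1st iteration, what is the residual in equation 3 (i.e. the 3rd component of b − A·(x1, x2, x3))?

-0.003

Iteration 1:
  x1 = (12 - (3)·1.000 - (3.6)·1.000) / (7.6) = 0.711
  x2 = (-5 - (-1)·0.711 - (-2.2)·1.000) / (4.2) = -0.497
  x3 = (8 - (-2.4)·0.711 - (-3.6)·-0.497) / (9) = 0.880
Residual b − A·x = (4.919, -0.266, -0.003)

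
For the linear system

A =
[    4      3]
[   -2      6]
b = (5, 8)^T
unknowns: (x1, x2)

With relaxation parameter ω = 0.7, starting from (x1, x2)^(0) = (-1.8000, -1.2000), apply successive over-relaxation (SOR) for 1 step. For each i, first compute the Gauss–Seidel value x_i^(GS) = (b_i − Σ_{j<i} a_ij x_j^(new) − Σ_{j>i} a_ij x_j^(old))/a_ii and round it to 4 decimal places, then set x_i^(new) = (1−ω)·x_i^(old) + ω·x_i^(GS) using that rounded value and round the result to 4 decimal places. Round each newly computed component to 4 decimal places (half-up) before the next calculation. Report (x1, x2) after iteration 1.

Iteration 1:
  x1: GS value = (5 - (3)·-1.2000) / (4) = 2.1500;  x1 ← (1−ω)·-1.8000 + ω·2.1500 = 0.9650
  x2: GS value = (8 - (-2)·0.9650) / (6) = 1.6550;  x2 ← (1−ω)·-1.2000 + ω·1.6550 = 0.7985

(0.9650, 0.7985)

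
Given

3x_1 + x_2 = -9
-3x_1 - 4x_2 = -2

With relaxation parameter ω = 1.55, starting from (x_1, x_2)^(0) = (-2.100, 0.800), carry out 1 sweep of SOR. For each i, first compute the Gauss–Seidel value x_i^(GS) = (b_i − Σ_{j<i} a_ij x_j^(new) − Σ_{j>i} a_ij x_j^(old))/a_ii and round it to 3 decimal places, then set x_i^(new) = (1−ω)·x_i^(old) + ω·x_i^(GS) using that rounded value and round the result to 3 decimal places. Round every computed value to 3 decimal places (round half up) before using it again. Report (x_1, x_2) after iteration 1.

(-3.909, 4.880)

Iteration 1:
  x_1: GS value = (-9 - (1)·0.800) / (3) = -3.267;  x_1 ← (1−ω)·-2.100 + ω·-3.267 = -3.909
  x_2: GS value = (-2 - (-3)·-3.909) / (-4) = 3.432;  x_2 ← (1−ω)·0.800 + ω·3.432 = 4.880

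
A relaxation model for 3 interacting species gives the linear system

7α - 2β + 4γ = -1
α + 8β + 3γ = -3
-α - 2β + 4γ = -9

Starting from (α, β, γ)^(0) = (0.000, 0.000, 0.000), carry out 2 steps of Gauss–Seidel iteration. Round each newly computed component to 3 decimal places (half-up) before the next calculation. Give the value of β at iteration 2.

0.404

Iteration 1:
  α = (-1 - (-2)·0.000 - (4)·0.000) / (7) = -0.143
  β = (-3 - (1)·-0.143 - (3)·0.000) / (8) = -0.357
  γ = (-9 - (-1)·-0.143 - (-2)·-0.357) / (4) = -2.464
Iteration 2:
  α = (-1 - (-2)·-0.357 - (4)·-2.464) / (7) = 1.163
  β = (-3 - (1)·1.163 - (3)·-2.464) / (8) = 0.404
  γ = (-9 - (-1)·1.163 - (-2)·0.404) / (4) = -1.757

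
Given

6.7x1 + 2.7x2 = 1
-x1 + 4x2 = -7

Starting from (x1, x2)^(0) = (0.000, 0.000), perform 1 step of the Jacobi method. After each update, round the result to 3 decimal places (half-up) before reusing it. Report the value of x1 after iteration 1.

Iteration 1:
  x1 = (1 - (2.7)·0.000) / (6.7) = 0.149
  x2 = (-7 - (-1)·0.000) / (4) = -1.750

0.149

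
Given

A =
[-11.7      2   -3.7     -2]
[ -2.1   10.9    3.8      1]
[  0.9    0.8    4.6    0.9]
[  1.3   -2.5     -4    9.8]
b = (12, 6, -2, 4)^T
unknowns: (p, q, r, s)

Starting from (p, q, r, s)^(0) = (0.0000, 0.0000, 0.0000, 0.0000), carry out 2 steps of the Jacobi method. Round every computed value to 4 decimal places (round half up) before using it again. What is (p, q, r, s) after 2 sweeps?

Iteration 1:
  p = (12 - (2)·0.0000 - (-3.7)·0.0000 - (-2)·0.0000) / (-11.7) = -1.0256
  q = (6 - (-2.1)·0.0000 - (3.8)·0.0000 - (1)·0.0000) / (10.9) = 0.5505
  r = (-2 - (0.9)·0.0000 - (0.8)·0.0000 - (0.9)·0.0000) / (4.6) = -0.4348
  s = (4 - (1.3)·0.0000 - (-2.5)·0.0000 - (-4)·0.0000) / (9.8) = 0.4082
Iteration 2:
  p = (12 - (2)·0.5505 - (-3.7)·-0.4348 - (-2)·0.4082) / (-11.7) = -0.8638
  q = (6 - (-2.1)·-1.0256 - (3.8)·-0.4348 - (1)·0.4082) / (10.9) = 0.4670
  r = (-2 - (0.9)·-1.0256 - (0.8)·0.5505 - (0.9)·0.4082) / (4.6) = -0.4097
  s = (4 - (1.3)·-1.0256 - (-2.5)·0.5505 - (-4)·-0.4348) / (9.8) = 0.5072

(-0.8638, 0.4670, -0.4097, 0.5072)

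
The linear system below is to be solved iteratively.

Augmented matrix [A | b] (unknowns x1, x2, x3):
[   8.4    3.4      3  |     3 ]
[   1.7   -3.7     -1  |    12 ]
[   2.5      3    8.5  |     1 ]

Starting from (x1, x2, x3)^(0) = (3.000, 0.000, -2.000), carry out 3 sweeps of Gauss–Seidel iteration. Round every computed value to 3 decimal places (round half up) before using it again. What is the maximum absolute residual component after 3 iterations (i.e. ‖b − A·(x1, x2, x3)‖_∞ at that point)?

Iteration 1:
  x1 = (3 - (3.4)·0.000 - (3)·-2.000) / (8.4) = 1.071
  x2 = (12 - (1.7)·1.071 - (-1)·-2.000) / (-3.7) = -2.211
  x3 = (1 - (2.5)·1.071 - (3)·-2.211) / (8.5) = 0.583
Iteration 2:
  x1 = (3 - (3.4)·-2.211 - (3)·0.583) / (8.4) = 1.044
  x2 = (12 - (1.7)·1.044 - (-1)·0.583) / (-3.7) = -2.921
  x3 = (1 - (2.5)·1.044 - (3)·-2.921) / (8.5) = 0.842
Iteration 3:
  x1 = (3 - (3.4)·-2.921 - (3)·0.842) / (8.4) = 1.239
  x2 = (12 - (1.7)·1.239 - (-1)·0.842) / (-3.7) = -2.902
  x3 = (1 - (2.5)·1.239 - (3)·-2.902) / (8.5) = 0.777
Residual b − A·x = (0.128, -0.067, 0.004); ∞-norm = 0.128

0.128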